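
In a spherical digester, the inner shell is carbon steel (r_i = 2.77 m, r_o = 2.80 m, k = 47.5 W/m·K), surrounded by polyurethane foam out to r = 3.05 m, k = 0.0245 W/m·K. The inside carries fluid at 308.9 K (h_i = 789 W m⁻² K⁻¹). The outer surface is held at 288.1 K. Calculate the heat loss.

Q = 219 W

Treat each layer as a resistance in series:
  R_conv,in = 1/(4πr²h) = 1/(4π·2.77²·789) = 1.314×10^-5 K/W
  R_carbon steel = (1/2.77 − 1/2.80)/(4πk) = 0.003868/(4π·47.5) = 6.480×10^-6 K/W
  R_polyurethane foam = (1/2.80 − 1/3.05)/(4πk) = 0.02927/(4π·0.0245) = 0.09508 K/W
ΣR = 1.314×10^-5 + 6.480×10^-6 + 0.09508 = 0.09510 K/W
Q = ΔT/ΣR = (308.9 K − 288.1 K)/0.09510 = 219 W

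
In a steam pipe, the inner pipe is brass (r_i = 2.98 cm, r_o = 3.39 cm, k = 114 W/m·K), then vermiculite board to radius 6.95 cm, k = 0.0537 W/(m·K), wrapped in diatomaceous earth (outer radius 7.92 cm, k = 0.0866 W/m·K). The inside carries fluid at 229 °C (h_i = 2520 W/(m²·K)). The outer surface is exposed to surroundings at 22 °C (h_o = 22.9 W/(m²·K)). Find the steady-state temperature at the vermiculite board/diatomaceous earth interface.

T = 49.6 °C

Series thermal resistances, inner to outer:
  R'_conv,in = 1/(2πr h) = 1/(2π·0.0298·2520) = 0.002119 m·K/W
  R'_brass = ln(0.0339/0.0298)/(2πk) = 0.1289/(2π·114) = 1.800×10^-4 m·K/W
  R'_vermiculite board = ln(0.0695/0.0339)/(2πk) = 0.7179/(2π·0.0537) = 2.128 m·K/W
  R'_diatomaceous earth = ln(0.0792/0.0695)/(2πk) = 0.1306/(2π·0.0866) = 0.2401 m·K/W
  R'_conv,out = 1/(2πr h) = 1/(2π·0.0792·22.9) = 0.08775 m·K/W
ΣR = 0.002119 + 1.800×10^-4 + 2.128 + 0.2401 + 0.08775 = 2.458 m·K/W
Q' = ΔT/ΣR = (229 °C − 22 °C)/2.458 = 84.21 W/m
From the inner boundary to the vermiculite board/diatomaceous earth interface, ΣR_partial = 2.130 m·K/W.
T_interface = T_in − Q'·ΣR_partial = 229 °C − (84.21)(2.130) = 49.6 °C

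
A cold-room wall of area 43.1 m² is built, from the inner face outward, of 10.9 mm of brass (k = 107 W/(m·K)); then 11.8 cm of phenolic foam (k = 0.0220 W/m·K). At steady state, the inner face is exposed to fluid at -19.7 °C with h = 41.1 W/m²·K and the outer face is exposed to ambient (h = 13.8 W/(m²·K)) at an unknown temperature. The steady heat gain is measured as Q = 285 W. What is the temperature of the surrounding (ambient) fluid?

T_out = 16.4 °C

Sum the resistances:
  R_conv,in = 1/(hA) = 1/(41.1·43.1) = 5.645×10^-4 K/W
  R_brass = L/(kA) = 0.0109/(107·43.1) = 2.364×10^-6 K/W
  R_phenolic foam = L/(kA) = 0.118/(0.0220·43.1) = 0.1244 K/W
  R_conv,out = 1/(hA) = 1/(13.8·43.1) = 0.001681 K/W
ΣR = 0.1267 K/W
ΔT = Q·ΣR = 285 × 0.1267 = 36.11 K
Heat flows inward, so T_out = T_in + ΔT = -19.7 + 36.11 = 16.4 °C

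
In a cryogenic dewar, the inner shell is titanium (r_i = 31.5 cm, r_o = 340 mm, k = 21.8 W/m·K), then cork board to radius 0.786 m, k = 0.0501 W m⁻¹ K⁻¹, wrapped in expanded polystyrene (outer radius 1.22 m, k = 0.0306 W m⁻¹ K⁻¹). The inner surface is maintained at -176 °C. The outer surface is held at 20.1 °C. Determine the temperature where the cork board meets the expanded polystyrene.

T = -40.2 °C

Series thermal resistances, inner to outer:
  R_titanium = (1/0.315 − 1/0.340)/(4πk) = 0.2334/(4π·21.8) = 8.521×10^-4 K/W
  R_cork board = (1/0.340 − 1/0.786)/(4πk) = 1.669/(4π·0.0501) = 2.651 K/W
  R_expanded polystyrene = (1/0.786 − 1/1.22)/(4πk) = 0.4526/(4π·0.0306) = 1.177 K/W
ΣR = 8.521×10^-4 + 2.651 + 1.177 = 3.829 K/W
Q = ΔT/ΣR = (-176 °C − 20.1 °C)/3.829 = -51.21 W
From the inner boundary to the cork board/expanded polystyrene interface, ΣR_partial = 2.652 K/W.
T_interface = T_in − Q·ΣR_partial = -176 °C − (-51.21)(2.652) = -40.2 °C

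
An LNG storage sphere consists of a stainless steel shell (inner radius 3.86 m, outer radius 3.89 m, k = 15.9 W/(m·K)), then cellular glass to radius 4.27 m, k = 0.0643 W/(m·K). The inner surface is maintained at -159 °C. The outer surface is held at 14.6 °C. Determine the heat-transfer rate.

Series thermal resistances, inner to outer:
  R_stainless steel = (1/3.86 − 1/3.89)/(4πk) = 0.001998/(4π·15.9) = 9.999×10^-6 K/W
  R_cellular glass = (1/3.89 − 1/4.27)/(4πk) = 0.02288/(4π·0.0643) = 0.02831 K/W
ΣR = 9.999×10^-6 + 0.02831 = 0.02832 K/W
Q = ΔT/ΣR = (-159 °C − 14.6 °C)/0.02832 = -6130 W
(Negative Q ⇒ heat flows inward; heat gain = 6130 W.)

Q = 6130 W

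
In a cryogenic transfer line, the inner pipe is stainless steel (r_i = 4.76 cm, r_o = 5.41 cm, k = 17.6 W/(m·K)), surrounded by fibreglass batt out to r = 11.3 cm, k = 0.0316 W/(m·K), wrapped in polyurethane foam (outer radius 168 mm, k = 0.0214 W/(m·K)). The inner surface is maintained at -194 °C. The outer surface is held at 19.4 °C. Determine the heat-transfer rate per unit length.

Q' = 32.0 W/m

Series thermal resistances, inner to outer:
  R'_stainless steel = ln(0.0541/0.0476)/(2πk) = 0.1280/(2π·17.6) = 0.001158 m·K/W
  R'_fibreglass batt = ln(0.113/0.0541)/(2πk) = 0.7366/(2π·0.0316) = 3.710 m·K/W
  R'_polyurethane foam = ln(0.168/0.113)/(2πk) = 0.3966/(2π·0.0214) = 2.949 m·K/W
ΣR = 0.001158 + 3.710 + 2.949 = 6.660 m·K/W
Q' = ΔT/ΣR = (-194 °C − 19.4 °C)/6.660 = -32.0 W/m
(Negative Q' ⇒ heat flows inward; heat gain = 32.0 W/m.)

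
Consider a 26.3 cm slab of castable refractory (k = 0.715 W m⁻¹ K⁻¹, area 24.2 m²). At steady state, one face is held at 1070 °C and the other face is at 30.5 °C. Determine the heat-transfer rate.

Q = 68.4 kW

Q = kA·ΔT/L = 0.715 × 24.2 × |1070 °C − 30.5 °C| / 0.263 = 68400 W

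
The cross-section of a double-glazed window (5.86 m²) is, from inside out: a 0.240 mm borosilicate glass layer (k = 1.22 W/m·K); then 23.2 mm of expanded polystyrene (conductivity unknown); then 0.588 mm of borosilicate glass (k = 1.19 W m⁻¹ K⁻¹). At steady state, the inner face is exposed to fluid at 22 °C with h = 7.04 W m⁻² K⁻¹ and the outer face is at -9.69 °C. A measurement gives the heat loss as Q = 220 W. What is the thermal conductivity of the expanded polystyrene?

ΣR = ΔT/Q = |22 − -9.69|/220 = 0.1440 K/W
Known resistances:
  R_conv,in = 1/(hA) = 1/(7.04·5.86) = 0.02424 K/W
  R_borosilicate glass = L/(kA) = 2.40×10^-4/(1.22·5.86) = 3.357×10^-5 K/W
  R_borosilicate glass = L/(kA) = 5.88×10^-4/(1.19·5.86) = 8.432×10^-5 K/W
R_expanded polystyrene = ΣR − ΣR_known = 0.1440 − 0.02436 = 0.1196 K/W
L/(kA) = 0.1196 ⇒ k = 0.0232/(0.1196·5.86) = 0.0331 W/m·K

k = 0.0331 W/m·K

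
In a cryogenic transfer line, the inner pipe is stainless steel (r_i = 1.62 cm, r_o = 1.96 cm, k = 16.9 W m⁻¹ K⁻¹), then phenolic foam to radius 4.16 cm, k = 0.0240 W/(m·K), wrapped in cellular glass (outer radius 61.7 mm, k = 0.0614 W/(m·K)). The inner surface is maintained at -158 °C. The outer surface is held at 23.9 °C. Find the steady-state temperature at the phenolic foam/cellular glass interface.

T = -7.0 °C

Series thermal resistances, inner to outer:
  R'_stainless steel = ln(0.0196/0.0162)/(2πk) = 0.1905/(2π·16.9) = 0.001794 m·K/W
  R'_phenolic foam = ln(0.0416/0.0196)/(2πk) = 0.7526/(2π·0.0240) = 4.991 m·K/W
  R'_cellular glass = ln(0.0617/0.0416)/(2πk) = 0.3942/(2π·0.0614) = 1.022 m·K/W
ΣR = 0.001794 + 4.991 + 1.022 = 6.015 m·K/W
Q' = ΔT/ΣR = (-158 °C − 23.9 °C)/6.015 = -30.24 W/m
From the inner boundary to the phenolic foam/cellular glass interface, ΣR_partial = 4.993 m·K/W.
T_interface = T_in − Q'·ΣR_partial = -158 °C − (-30.24)(4.993) = -7.0 °C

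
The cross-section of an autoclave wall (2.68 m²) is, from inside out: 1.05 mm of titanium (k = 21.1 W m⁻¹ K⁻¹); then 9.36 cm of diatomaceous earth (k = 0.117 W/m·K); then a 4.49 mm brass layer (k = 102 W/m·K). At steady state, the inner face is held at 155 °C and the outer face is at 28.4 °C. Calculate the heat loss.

Q = 424 W

Resistance network (inner→outer):
  R_titanium = L/(kA) = 0.00105/(21.1·2.68) = 1.857×10^-5 K/W
  R_diatomaceous earth = L/(kA) = 0.0936/(0.117·2.68) = 0.2985 K/W
  R_brass = L/(kA) = 0.00449/(102·2.68) = 1.643×10^-5 K/W
ΣR = 1.857×10^-5 + 0.2985 + 1.643×10^-5 = 0.2985 K/W
Q = ΔT/ΣR = (155 °C − 28.4 °C)/0.2985 = 424 W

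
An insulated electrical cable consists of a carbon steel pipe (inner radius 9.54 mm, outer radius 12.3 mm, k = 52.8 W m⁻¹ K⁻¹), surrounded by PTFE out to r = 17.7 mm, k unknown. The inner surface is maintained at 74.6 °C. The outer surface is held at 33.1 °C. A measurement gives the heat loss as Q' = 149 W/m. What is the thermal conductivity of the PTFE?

k = 0.209 W/m·K

ΣR = ΔT/Q' = |74.6 − 33.1|/149 = 0.2785 m·K/W
Known resistances:
  R'_carbon steel = ln(0.0123/0.00954)/(2πk) = 0.2541/(2π·52.8) = 7.660×10^-4 m·K/W
R_PTFE = ΣR − ΣR_known = 0.2785 − 7.660×10^-4 = 0.2777 m·K/W
ln(r₂/r₁)/(2πk) = 0.2777 ⇒ k = 0.3640/(2π·0.2777) = 0.209 W/m·K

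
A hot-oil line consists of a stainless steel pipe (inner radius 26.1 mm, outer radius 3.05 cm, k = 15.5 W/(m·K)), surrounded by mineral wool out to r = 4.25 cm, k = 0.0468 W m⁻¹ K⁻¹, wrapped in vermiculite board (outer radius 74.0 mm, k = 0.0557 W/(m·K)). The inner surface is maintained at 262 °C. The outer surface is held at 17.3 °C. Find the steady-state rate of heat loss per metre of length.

Treat each layer as a resistance in series:
  R'_stainless steel = ln(0.0305/0.0261)/(2πk) = 0.1558/(2π·15.5) = 0.001600 m·K/W
  R'_mineral wool = ln(0.0425/0.0305)/(2πk) = 0.3318/(2π·0.0468) = 1.128 m·K/W
  R'_vermiculite board = ln(0.0740/0.0425)/(2πk) = 0.5546/(2π·0.0557) = 1.585 m·K/W
ΣR = 0.001600 + 1.128 + 1.585 = 2.715 m·K/W
Q' = ΔT/ΣR = (262 °C − 17.3 °C)/2.715 = 90.1 W/m

Q' = 90.1 W/m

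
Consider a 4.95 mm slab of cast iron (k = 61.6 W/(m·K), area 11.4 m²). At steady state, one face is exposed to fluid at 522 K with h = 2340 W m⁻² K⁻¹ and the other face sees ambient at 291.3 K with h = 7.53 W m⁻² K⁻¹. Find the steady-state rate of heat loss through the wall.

Q = 19.7 kW

Series thermal resistances, inner to outer:
  R_conv,in = 1/(hA) = 1/(2340·11.4) = 3.749×10^-5 K/W
  R_cast iron = L/(kA) = 0.00495/(61.6·11.4) = 7.049×10^-6 K/W
  R_conv,out = 1/(hA) = 1/(7.53·11.4) = 0.01165 K/W
ΣR = 3.749×10^-5 + 7.049×10^-6 + 0.01165 = 0.01169 K/W
Q = ΔT/ΣR = (522 K − 291.3 K)/0.01169 = 19700 W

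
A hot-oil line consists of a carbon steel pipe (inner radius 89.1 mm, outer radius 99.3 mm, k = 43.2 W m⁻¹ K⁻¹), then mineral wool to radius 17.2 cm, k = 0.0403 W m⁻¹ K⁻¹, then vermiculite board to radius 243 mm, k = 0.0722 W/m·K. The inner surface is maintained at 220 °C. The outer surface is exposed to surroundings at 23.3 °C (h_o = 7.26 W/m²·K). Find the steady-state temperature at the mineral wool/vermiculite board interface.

T = 78.8 °C

Treat each layer as a resistance in series:
  R'_carbon steel = ln(0.0993/0.0891)/(2πk) = 0.1084/(2π·43.2) = 3.993×10^-4 m·K/W
  R'_mineral wool = ln(0.172/0.0993)/(2πk) = 0.5493/(2π·0.0403) = 2.170 m·K/W
  R'_vermiculite board = ln(0.243/0.172)/(2πk) = 0.3456/(2π·0.0722) = 0.7618 m·K/W
  R'_conv,out = 1/(2πr h) = 1/(2π·0.243·7.26) = 0.09021 m·K/W
ΣR = 3.993×10^-4 + 2.170 + 0.7618 + 0.09021 = 3.022 m·K/W
Q' = ΔT/ΣR = (220 °C − 23.3 °C)/3.022 = 65.09 W/m
From the inner boundary to the mineral wool/vermiculite board interface, ΣR_partial = 2.170 m·K/W.
T_interface = T_in − Q'·ΣR_partial = 220 °C − (65.09)(2.170) = 78.8 °C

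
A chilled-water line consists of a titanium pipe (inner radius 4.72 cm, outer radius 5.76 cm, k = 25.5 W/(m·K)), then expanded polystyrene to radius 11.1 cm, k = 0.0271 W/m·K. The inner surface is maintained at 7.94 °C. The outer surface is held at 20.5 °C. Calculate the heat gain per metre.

Treat each layer as a resistance in series:
  R'_titanium = ln(0.0576/0.0472)/(2πk) = 0.1991/(2π·25.5) = 0.001243 m·K/W
  R'_expanded polystyrene = ln(0.111/0.0576)/(2πk) = 0.6560/(2π·0.0271) = 3.853 m·K/W
ΣR = 0.001243 + 3.853 = 3.854 m·K/W
Q' = ΔT/ΣR = (7.94 °C − 20.5 °C)/3.854 = -3.26 W/m
(Negative Q' ⇒ heat flows inward; heat gain = 3.26 W/m.)

Q' = 3.26 W/m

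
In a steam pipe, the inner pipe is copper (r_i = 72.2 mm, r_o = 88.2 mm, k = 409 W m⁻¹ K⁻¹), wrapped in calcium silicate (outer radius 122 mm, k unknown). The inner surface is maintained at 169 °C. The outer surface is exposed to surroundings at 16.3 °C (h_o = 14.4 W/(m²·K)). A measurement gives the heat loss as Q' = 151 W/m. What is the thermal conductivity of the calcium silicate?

k = 0.0561 W/m·K

ΣR = ΔT/Q' = |169 − 16.3|/151 = 1.011 m·K/W
Known resistances:
  R'_copper = ln(0.0882/0.0722)/(2πk) = 0.2002/(2π·409) = 7.789×10^-5 m·K/W
  R'_conv,out = 1/(2πr h) = 1/(2π·0.122·14.4) = 0.09059 m·K/W
R_calcium silicate = ΣR − ΣR_known = 1.011 − 0.09067 = 0.9203 m·K/W
ln(r₂/r₁)/(2πk) = 0.9203 ⇒ k = 0.3244/(2π·0.9203) = 0.0561 W/m·K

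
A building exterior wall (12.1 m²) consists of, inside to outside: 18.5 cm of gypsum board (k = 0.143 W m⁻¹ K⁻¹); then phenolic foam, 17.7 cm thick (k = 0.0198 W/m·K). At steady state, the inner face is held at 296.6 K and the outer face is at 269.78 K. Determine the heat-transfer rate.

Series thermal resistances, inner to outer:
  R_gypsum board = L/(kA) = 0.185/(0.143·12.1) = 0.1069 K/W
  R_phenolic foam = L/(kA) = 0.177/(0.0198·12.1) = 0.7388 K/W
ΣR = 0.1069 + 0.7388 = 0.8457 K/W
Q = ΔT/ΣR = (296.6 K − 269.78 K)/0.8457 = 31.7 W

Q = 31.7 W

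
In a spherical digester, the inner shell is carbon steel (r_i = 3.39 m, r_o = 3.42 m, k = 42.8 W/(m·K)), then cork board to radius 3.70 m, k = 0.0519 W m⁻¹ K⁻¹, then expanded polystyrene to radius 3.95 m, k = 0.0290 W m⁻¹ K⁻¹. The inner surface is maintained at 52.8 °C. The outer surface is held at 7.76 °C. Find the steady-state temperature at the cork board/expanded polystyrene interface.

T = 33.9 °C

Resistance network (inner→outer):
  R_carbon steel = (1/3.39 − 1/3.42)/(4πk) = 0.002588/(4π·42.8) = 4.811×10^-6 K/W
  R_cork board = (1/3.42 − 1/3.70)/(4πk) = 0.02213/(4π·0.0519) = 0.03393 K/W
  R_expanded polystyrene = (1/3.70 − 1/3.95)/(4πk) = 0.01711/(4π·0.0290) = 0.04694 K/W
ΣR = 4.811×10^-6 + 0.03393 + 0.04694 = 0.08087 K/W
Q = ΔT/ΣR = (52.8 °C − 7.76 °C)/0.08087 = 556.9 W
From the inner boundary to the cork board/expanded polystyrene interface, ΣR_partial = 0.03393 K/W.
T_interface = T_in − Q·ΣR_partial = 52.8 °C − (556.9)(0.03393) = 33.9 °C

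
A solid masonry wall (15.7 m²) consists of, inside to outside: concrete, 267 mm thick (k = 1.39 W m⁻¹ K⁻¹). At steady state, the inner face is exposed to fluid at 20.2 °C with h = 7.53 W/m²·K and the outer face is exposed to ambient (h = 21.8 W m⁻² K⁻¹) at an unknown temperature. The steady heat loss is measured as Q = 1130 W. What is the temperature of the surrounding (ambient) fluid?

T_out = -6.49 °C

Series resistances:
  R_conv,in = 1/(hA) = 1/(7.53·15.7) = 0.008459 K/W
  R_concrete = L/(kA) = 0.267/(1.39·15.7) = 0.01223 K/W
  R_conv,out = 1/(hA) = 1/(21.8·15.7) = 0.002922 K/W
ΣR = 0.02362 K/W
ΔT = Q·ΣR = 1130 × 0.02362 = 26.69 K
Heat flows outward, so T_out = T_in − ΔT = 20.2 − 26.69 = -6.49 °C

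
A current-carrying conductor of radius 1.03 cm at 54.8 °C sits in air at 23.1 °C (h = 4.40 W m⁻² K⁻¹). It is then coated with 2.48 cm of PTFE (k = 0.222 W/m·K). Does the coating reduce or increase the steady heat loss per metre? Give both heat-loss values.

increases: 9.03 → 16.6 W/m

Critical radius for a cylinder: r_cr = k/h = 0.0505 m = 5.05 cm.
Outer radius after coating: r₂ = 0.0103 + 0.0248 = 0.0351 m.
Since r₁ < r_cr and r₂ ≤ r_cr, the coating moves toward the maximum at r_cr — heat loss rises.
Bare: R = 1/(2πr₁h) = 3.512 m·K/W; Q = 31.7/3.512 = 9.03 W/m.
Coated: R = R_cond + R_conv = 1.910 m·K/W; Q = 31.7/1.910 = 16.6 W/m.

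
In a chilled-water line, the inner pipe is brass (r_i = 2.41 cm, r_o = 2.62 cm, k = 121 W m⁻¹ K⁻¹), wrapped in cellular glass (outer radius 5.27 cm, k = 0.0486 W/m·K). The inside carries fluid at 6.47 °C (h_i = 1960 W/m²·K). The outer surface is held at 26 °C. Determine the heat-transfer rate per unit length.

Treat each layer as a resistance in series:
  R'_conv,in = 1/(2πr h) = 1/(2π·0.0241·1960) = 0.003369 m·K/W
  R'_brass = ln(0.0262/0.0241)/(2πk) = 0.08355/(2π·121) = 1.099×10^-4 m·K/W
  R'_cellular glass = ln(0.0527/0.0262)/(2πk) = 0.6989/(2π·0.0486) = 2.289 m·K/W
ΣR = 0.003369 + 1.099×10^-4 + 2.289 = 2.292 m·K/W
Q' = ΔT/ΣR = (6.47 °C − 26 °C)/2.292 = -8.52 W/m
(Negative Q' ⇒ heat flows inward; heat gain = 8.52 W/m.)

Q' = 8.52 W/m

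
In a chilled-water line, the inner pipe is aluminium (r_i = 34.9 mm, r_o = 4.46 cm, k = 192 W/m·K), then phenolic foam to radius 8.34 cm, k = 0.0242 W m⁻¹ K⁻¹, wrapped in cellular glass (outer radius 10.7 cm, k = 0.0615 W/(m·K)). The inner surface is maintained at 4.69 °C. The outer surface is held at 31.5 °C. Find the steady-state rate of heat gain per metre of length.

Series thermal resistances, inner to outer:
  R'_aluminium = ln(0.0446/0.0349)/(2πk) = 0.2452/(2π·192) = 2.033×10^-4 m·K/W
  R'_phenolic foam = ln(0.0834/0.0446)/(2πk) = 0.6259/(2π·0.0242) = 4.116 m·K/W
  R'_cellular glass = ln(0.107/0.0834)/(2πk) = 0.2492/(2π·0.0615) = 0.6449 m·K/W
ΣR = 2.033×10^-4 + 4.116 + 0.6449 = 4.761 m·K/W
Q' = ΔT/ΣR = (4.69 °C − 31.5 °C)/4.761 = -5.63 W/m
(Negative Q' ⇒ heat flows inward; heat gain = 5.63 W/m.)

Q' = 5.63 W/m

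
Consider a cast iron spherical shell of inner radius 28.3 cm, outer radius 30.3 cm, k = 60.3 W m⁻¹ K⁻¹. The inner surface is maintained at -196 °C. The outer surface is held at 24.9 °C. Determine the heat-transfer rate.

Q = 4πk·ΔT/(1/r₁ − 1/r₂) = 4π × 60.3 × 220.9 / (1/0.283 − 1/0.303) = 7.18×10^5 W

Q = 718 kW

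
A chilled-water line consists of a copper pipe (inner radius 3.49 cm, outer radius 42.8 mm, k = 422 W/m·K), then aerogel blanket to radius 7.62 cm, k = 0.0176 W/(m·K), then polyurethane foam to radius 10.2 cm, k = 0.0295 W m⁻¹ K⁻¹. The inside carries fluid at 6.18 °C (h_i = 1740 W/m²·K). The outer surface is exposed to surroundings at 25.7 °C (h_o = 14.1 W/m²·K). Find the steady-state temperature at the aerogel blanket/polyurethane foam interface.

T = 20.9 °C

Series thermal resistances, inner to outer:
  R'_conv,in = 1/(2πr h) = 1/(2π·0.0349·1740) = 0.002621 m·K/W
  R'_copper = ln(0.0428/0.0349)/(2πk) = 0.2041/(2π·422) = 7.696×10^-5 m·K/W
  R'_aerogel blanket = ln(0.0762/0.0428)/(2πk) = 0.5768/(2π·0.0176) = 5.216 m·K/W
  R'_polyurethane foam = ln(0.102/0.0762)/(2πk) = 0.2916/(2π·0.0295) = 1.573 m·K/W
  R'_conv,out = 1/(2πr h) = 1/(2π·0.102·14.1) = 0.1107 m·K/W
ΣR = 0.002621 + 7.696×10^-5 + 5.216 + 1.573 + 0.1107 = 6.902 m·K/W
Q' = ΔT/ΣR = (6.18 °C − 25.7 °C)/6.902 = -2.828 W/m
From the inner boundary to the aerogel blanket/polyurethane foam interface, ΣR_partial = 5.219 m·K/W.
T_interface = T_in − Q'·ΣR_partial = 6.18 °C − (-2.828)(5.219) = 20.9 °C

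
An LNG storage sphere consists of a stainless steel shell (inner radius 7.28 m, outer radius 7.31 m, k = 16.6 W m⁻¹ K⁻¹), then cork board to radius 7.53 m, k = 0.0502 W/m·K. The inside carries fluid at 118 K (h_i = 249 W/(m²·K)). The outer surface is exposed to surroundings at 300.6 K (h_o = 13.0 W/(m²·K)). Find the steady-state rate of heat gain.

Q = 28.3 kW

Resistance network (inner→outer):
  R_conv,in = 1/(4πr²h) = 1/(4π·7.28²·249) = 6.030×10^-6 K/W
  R_stainless steel = (1/7.28 − 1/7.31)/(4πk) = 5.637×10^-4/(4π·16.6) = 2.702×10^-6 K/W
  R_cork board = (1/7.31 − 1/7.53)/(4πk) = 0.003997/(4π·0.0502) = 0.006336 K/W
  R_conv,out = 1/(4πr²h) = 1/(4π·7.53²·13.0) = 1.080×10^-4 K/W
ΣR = 6.030×10^-6 + 2.702×10^-6 + 0.006336 + 1.080×10^-4 = 0.006453 K/W
Q = ΔT/ΣR = (118 K − 300.6 K)/0.006453 = -28300 W
(Negative Q ⇒ heat flows inward; heat gain = 28300 W.)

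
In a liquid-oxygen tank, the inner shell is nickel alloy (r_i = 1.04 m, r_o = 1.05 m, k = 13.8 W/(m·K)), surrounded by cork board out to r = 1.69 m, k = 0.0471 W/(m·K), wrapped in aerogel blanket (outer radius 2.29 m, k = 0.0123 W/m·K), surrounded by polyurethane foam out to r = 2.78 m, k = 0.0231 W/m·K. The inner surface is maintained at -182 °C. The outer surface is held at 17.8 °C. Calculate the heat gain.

Treat each layer as a resistance in series:
  R_nickel alloy = (1/1.04 − 1/1.05)/(4πk) = 0.009158/(4π·13.8) = 5.281×10^-5 K/W
  R_cork board = (1/1.05 − 1/1.69)/(4πk) = 0.3607/(4π·0.0471) = 0.6094 K/W
  R_aerogel blanket = (1/1.69 − 1/2.29)/(4πk) = 0.1550/(4π·0.0123) = 1.003 K/W
  R_polyurethane foam = (1/2.29 − 1/2.78)/(4πk) = 0.07697/(4π·0.0231) = 0.2652 K/W
ΣR = 5.281×10^-5 + 0.6094 + 1.003 + 0.2652 = 1.878 K/W
Q = ΔT/ΣR = (-182 °C − 17.8 °C)/1.878 = -106 W
(Negative Q ⇒ heat flows inward; heat gain = 106 W.)

Q = 106 W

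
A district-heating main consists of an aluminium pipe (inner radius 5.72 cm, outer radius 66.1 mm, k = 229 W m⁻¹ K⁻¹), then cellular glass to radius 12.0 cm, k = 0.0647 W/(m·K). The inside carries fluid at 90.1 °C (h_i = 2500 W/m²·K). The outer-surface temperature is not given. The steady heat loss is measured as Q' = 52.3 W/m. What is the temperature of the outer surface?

T_out = 13.3 °C

Series resistances:
  R'_conv,in = 1/(2πr h) = 1/(2π·0.0572·2500) = 0.001113 m·K/W
  R'_aluminium = ln(0.0661/0.0572)/(2πk) = 0.1446/(2π·229) = 1.005×10^-4 m·K/W
  R'_cellular glass = ln(0.120/0.0661)/(2πk) = 0.5963/(2π·0.0647) = 1.467 m·K/W
ΣR = 1.468 m·K/W
ΔT = Q'·ΣR = 52.3 × 1.468 = 76.78 K
Heat flows outward, so T_out = T_in − ΔT = 90.1 − 76.78 = 13.3 °C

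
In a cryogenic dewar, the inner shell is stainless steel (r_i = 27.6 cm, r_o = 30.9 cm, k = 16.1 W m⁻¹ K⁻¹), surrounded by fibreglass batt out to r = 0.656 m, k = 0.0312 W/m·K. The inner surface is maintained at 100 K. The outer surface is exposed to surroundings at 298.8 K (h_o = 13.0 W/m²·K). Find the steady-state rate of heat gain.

Q = 45.4 W

Resistance network (inner→outer):
  R_stainless steel = (1/0.276 − 1/0.309)/(4πk) = 0.3869/(4π·16.1) = 0.001913 K/W
  R_fibreglass batt = (1/0.309 − 1/0.656)/(4πk) = 1.712/(4π·0.0312) = 4.366 K/W
  R_conv,out = 1/(4πr²h) = 1/(4π·0.656²·13.0) = 0.01422 K/W
ΣR = 0.001913 + 4.366 + 0.01422 = 4.382 K/W
Q = ΔT/ΣR = (100 K − 298.8 K)/4.382 = -45.4 W
(Negative Q ⇒ heat flows inward; heat gain = 45.4 W.)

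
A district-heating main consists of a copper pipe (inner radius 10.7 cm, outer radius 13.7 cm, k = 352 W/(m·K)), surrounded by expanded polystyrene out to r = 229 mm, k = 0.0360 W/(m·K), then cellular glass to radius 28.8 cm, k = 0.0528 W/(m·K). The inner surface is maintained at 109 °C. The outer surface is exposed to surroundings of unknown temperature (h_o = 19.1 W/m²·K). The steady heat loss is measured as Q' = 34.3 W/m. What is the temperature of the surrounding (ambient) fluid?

T_out = 6.4 °C

Series resistances:
  R'_copper = ln(0.137/0.107)/(2πk) = 0.2472/(2π·352) = 1.117×10^-4 m·K/W
  R'_expanded polystyrene = ln(0.229/0.137)/(2πk) = 0.5137/(2π·0.0360) = 2.271 m·K/W
  R'_cellular glass = ln(0.288/0.229)/(2πk) = 0.2292/(2π·0.0528) = 0.6910 m·K/W
  R'_conv,out = 1/(2πr h) = 1/(2π·0.288·19.1) = 0.02893 m·K/W
ΣR = 2.991 m·K/W
ΔT = Q'·ΣR = 34.3 × 2.991 = 102.6 K
Heat flows outward, so T_out = T_in − ΔT = 109 − 102.6 = 6.4 °C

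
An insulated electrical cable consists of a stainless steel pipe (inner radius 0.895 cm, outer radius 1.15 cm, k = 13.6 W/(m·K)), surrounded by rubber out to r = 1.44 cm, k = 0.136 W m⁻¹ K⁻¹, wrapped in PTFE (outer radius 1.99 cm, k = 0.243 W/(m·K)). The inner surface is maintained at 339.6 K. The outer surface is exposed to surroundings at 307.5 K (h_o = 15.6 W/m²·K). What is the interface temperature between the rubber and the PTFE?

Series thermal resistances, inner to outer:
  R'_stainless steel = ln(0.0115/0.00895)/(2πk) = 0.2507/(2π·13.6) = 0.002934 m·K/W
  R'_rubber = ln(0.0144/0.0115)/(2πk) = 0.2249/(2π·0.136) = 0.2632 m·K/W
  R'_PTFE = ln(0.0199/0.0144)/(2πk) = 0.3235/(2π·0.243) = 0.2119 m·K/W
  R'_conv,out = 1/(2πr h) = 1/(2π·0.0199·15.6) = 0.5127 m·K/W
ΣR = 0.002934 + 0.2632 + 0.2119 + 0.5127 = 0.9907 m·K/W
Q' = ΔT/ΣR = (339.6 K − 307.5 K)/0.9907 = 32.40 W/m
From the inner boundary to the rubber/PTFE interface, ΣR_partial = 0.2661 m·K/W.
T_interface = T_in − Q'·ΣR_partial = 339.6 K − (32.40)(0.2661) = 331.0 K

T = 331.0 K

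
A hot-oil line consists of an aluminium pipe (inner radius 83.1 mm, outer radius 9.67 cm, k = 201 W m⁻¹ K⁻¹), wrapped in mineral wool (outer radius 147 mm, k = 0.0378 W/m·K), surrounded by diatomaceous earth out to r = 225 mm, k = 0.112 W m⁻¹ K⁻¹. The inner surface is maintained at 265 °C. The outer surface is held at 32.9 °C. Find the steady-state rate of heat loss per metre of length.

Q' = 98.0 W/m

Series thermal resistances, inner to outer:
  R'_aluminium = ln(0.0967/0.0831)/(2πk) = 0.1516/(2π·201) = 1.200×10^-4 m·K/W
  R'_mineral wool = ln(0.147/0.0967)/(2πk) = 0.4188/(2π·0.0378) = 1.763 m·K/W
  R'_diatomaceous earth = ln(0.225/0.147)/(2πk) = 0.4257/(2π·0.112) = 0.6049 m·K/W
ΣR = 1.200×10^-4 + 1.763 + 0.6049 = 2.368 m·K/W
Q' = ΔT/ΣR = (265 °C − 32.9 °C)/2.368 = 98.0 W/m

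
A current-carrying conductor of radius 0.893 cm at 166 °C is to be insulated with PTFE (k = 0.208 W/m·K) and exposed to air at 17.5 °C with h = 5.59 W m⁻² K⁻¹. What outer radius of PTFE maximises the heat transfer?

r_cr = 3.72 cm

For a cylinder, r_cr = k_ins/h = 0.208/5.59 = 0.0372 m = 3.72 cm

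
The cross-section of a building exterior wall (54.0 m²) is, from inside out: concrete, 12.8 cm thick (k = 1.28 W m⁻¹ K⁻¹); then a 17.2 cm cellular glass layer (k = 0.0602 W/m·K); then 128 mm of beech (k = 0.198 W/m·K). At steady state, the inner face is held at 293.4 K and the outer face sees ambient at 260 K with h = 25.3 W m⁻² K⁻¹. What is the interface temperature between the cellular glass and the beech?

Series thermal resistances, inner to outer:
  R_concrete = L/(kA) = 0.128/(1.28·54.0) = 0.001852 K/W
  R_cellular glass = L/(kA) = 0.172/(0.0602·54.0) = 0.05291 K/W
  R_beech = L/(kA) = 0.128/(0.198·54.0) = 0.01197 K/W
  R_conv,out = 1/(hA) = 1/(25.3·54.0) = 7.320×10^-4 K/W
ΣR = 0.001852 + 0.05291 + 0.01197 + 7.320×10^-4 = 0.06746 K/W
Q = ΔT/ΣR = (293.4 K − 260 K)/0.06746 = 495.1 W
From the inner boundary to the cellular glass/beech interface, ΣR_partial = 0.05476 K/W.
T_interface = T_in − Q·ΣR_partial = 293.4 K − (495.1)(0.05476) = 266.29 K

T = 266.29 K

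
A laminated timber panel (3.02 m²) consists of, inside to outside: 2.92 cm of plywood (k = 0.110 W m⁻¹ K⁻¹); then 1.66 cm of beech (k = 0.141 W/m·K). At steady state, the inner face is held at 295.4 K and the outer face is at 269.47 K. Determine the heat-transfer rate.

Series thermal resistances, inner to outer:
  R_plywood = L/(kA) = 0.0292/(0.110·3.02) = 0.08790 K/W
  R_beech = L/(kA) = 0.0166/(0.141·3.02) = 0.03898 K/W
ΣR = 0.08790 + 0.03898 = 0.1269 K/W
Q = ΔT/ΣR = (295.4 K − 269.47 K)/0.1269 = 204 W

Q = 204 W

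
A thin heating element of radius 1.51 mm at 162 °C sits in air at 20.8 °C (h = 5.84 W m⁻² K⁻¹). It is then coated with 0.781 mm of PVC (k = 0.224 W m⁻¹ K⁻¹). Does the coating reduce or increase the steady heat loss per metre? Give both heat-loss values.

increases: 7.82 → 11.6 W/m

Critical radius for a cylinder: r_cr = k/h = 0.0384 m = 3.84 cm.
Outer radius after coating: r₂ = 0.00151 + 7.81×10^-4 = 0.002291 m.
Since r₁ < r_cr and r₂ ≤ r_cr, the coating moves toward the maximum at r_cr — heat loss rises.
Bare: R = 1/(2πr₁h) = 18.05 m·K/W; Q = 141.2/18.05 = 7.82 W/m.
Coated: R = R_cond + R_conv = 12.19 m·K/W; Q = 141.2/12.19 = 11.6 W/m.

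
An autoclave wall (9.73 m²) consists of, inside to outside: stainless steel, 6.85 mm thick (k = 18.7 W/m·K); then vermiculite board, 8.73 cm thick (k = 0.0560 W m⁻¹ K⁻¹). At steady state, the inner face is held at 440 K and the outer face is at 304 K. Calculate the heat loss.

Q = 849 W

Resistance network (inner→outer):
  R_stainless steel = L/(kA) = 0.00685/(18.7·9.73) = 3.765×10^-5 K/W
  R_vermiculite board = L/(kA) = 0.0873/(0.0560·9.73) = 0.1602 K/W
ΣR = 3.765×10^-5 + 0.1602 = 0.1602 K/W
Q = ΔT/ΣR = (440 K − 304 K)/0.1602 = 849 W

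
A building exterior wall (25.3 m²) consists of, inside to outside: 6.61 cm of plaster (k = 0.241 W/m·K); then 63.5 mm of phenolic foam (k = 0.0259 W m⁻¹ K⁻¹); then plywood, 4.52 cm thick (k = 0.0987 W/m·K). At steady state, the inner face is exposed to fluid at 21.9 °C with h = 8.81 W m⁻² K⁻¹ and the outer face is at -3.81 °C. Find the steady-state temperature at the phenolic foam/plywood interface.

T = -0.24 °C

Resistance network (inner→outer):
  R_conv,in = 1/(hA) = 1/(8.81·25.3) = 0.004486 K/W
  R_plaster = L/(kA) = 0.0661/(0.241·25.3) = 0.01084 K/W
  R_phenolic foam = L/(kA) = 0.0635/(0.0259·25.3) = 0.09691 K/W
  R_plywood = L/(kA) = 0.0452/(0.0987·25.3) = 0.01810 K/W
ΣR = 0.004486 + 0.01084 + 0.09691 + 0.01810 = 0.1303 K/W
Q = ΔT/ΣR = (21.9 °C − -3.81 °C)/0.1303 = 197.3 W
From the inner boundary to the phenolic foam/plywood interface, ΣR_partial = 0.1122 K/W.
T_interface = T_in − Q·ΣR_partial = 21.9 °C − (197.3)(0.1122) = -0.24 °C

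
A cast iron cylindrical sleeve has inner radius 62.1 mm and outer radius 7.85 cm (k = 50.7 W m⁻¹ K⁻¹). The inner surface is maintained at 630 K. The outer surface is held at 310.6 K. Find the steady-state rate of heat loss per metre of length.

Q' = 434 kW/m

Q' = 2πk·ΔT/ln(r₂/r₁) = 2π × 50.7 × 319.4 / ln(0.0785/0.0621) = 4.34×10^5 W/m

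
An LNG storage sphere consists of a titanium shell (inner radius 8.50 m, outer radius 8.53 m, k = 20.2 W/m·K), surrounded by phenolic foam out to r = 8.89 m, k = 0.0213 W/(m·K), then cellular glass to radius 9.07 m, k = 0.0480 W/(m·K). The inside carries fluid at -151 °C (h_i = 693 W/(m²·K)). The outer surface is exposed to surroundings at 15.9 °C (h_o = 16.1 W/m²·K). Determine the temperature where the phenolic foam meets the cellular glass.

Resistance network (inner→outer):
  R_conv,in = 1/(4πr²h) = 1/(4π·8.50²·693) = 1.589×10^-6 K/W
  R_titanium = (1/8.50 − 1/8.53)/(4πk) = 4.138×10^-4/(4π·20.2) = 1.630×10^-6 K/W
  R_phenolic foam = (1/8.53 − 1/8.89)/(4πk) = 0.004747/(4π·0.0213) = 0.01774 K/W
  R_cellular glass = (1/8.89 − 1/9.07)/(4πk) = 0.002232/(4π·0.0480) = 0.003701 K/W
  R_conv,out = 1/(4πr²h) = 1/(4π·9.07²·16.1) = 6.008×10^-5 K/W
ΣR = 1.589×10^-6 + 1.630×10^-6 + 0.01774 + 0.003701 + 6.008×10^-5 = 0.02150 K/W
Q = ΔT/ΣR = (-151 °C − 15.9 °C)/0.02150 = -7763 W
From the inner boundary to the phenolic foam/cellular glass interface, ΣR_partial = 0.01774 K/W.
T_interface = T_in − Q·ΣR_partial = -151 °C − (-7763)(0.01774) = -13.3 °C

T = -13.3 °C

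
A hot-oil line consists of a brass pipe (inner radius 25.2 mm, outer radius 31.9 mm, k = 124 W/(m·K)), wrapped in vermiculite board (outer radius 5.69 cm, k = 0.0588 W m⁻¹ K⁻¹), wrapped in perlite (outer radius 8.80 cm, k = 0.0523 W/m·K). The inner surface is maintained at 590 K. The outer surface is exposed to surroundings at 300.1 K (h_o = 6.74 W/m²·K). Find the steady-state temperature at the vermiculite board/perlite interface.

Resistance network (inner→outer):
  R'_brass = ln(0.0319/0.0252)/(2πk) = 0.2358/(2π·124) = 3.026×10^-4 m·K/W
  R'_vermiculite board = ln(0.0569/0.0319)/(2πk) = 0.5787/(2π·0.0588) = 1.566 m·K/W
  R'_perlite = ln(0.0880/0.0569)/(2πk) = 0.4360/(2π·0.0523) = 1.327 m·K/W
  R'_conv,out = 1/(2πr h) = 1/(2π·0.0880·6.74) = 0.2683 m·K/W
ΣR = 3.026×10^-4 + 1.566 + 1.327 + 0.2683 = 3.162 m·K/W
Q' = ΔT/ΣR = (590 K − 300.1 K)/3.162 = 91.68 W/m
From the inner boundary to the vermiculite board/perlite interface, ΣR_partial = 1.566 m·K/W.
T_interface = T_in − Q'·ΣR_partial = 590 K − (91.68)(1.566) = 446 K

T = 446 K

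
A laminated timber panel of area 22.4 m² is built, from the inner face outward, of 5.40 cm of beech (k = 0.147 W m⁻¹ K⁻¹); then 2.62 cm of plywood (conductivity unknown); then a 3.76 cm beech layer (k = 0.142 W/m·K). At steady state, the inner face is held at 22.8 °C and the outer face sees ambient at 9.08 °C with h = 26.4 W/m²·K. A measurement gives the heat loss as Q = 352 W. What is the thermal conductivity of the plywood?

ΣR = ΔT/Q = |22.8 − 9.08|/352 = 0.03898 K/W
Known resistances:
  R_beech = L/(kA) = 0.0540/(0.147·22.4) = 0.01640 K/W
  R_beech = L/(kA) = 0.0376/(0.142·22.4) = 0.01182 K/W
  R_conv,out = 1/(hA) = 1/(26.4·22.4) = 0.001691 K/W
R_plywood = ΣR − ΣR_known = 0.03898 − 0.02991 = 0.009070 K/W
L/(kA) = 0.009070 ⇒ k = 0.0262/(0.009070·22.4) = 0.129 W/m·K

k = 0.129 W/m·K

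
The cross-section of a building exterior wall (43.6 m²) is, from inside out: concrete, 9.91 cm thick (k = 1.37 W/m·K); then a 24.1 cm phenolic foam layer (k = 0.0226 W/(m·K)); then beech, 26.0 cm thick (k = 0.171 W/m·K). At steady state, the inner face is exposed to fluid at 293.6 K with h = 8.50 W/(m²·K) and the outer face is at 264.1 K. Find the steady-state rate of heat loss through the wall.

Resistance network (inner→outer):
  R_conv,in = 1/(hA) = 1/(8.50·43.6) = 0.002698 K/W
  R_concrete = L/(kA) = 0.0991/(1.37·43.6) = 0.001659 K/W
  R_phenolic foam = L/(kA) = 0.241/(0.0226·43.6) = 0.2446 K/W
  R_beech = L/(kA) = 0.260/(0.171·43.6) = 0.03487 K/W
ΣR = 0.002698 + 0.001659 + 0.2446 + 0.03487 = 0.2838 K/W
Q = ΔT/ΣR = (293.6 K − 264.1 K)/0.2838 = 104 W

Q = 104 W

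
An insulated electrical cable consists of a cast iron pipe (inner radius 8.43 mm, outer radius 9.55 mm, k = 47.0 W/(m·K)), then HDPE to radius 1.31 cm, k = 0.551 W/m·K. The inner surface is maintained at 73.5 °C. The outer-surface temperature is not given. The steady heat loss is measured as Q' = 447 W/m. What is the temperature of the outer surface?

Series resistances:
  R'_cast iron = ln(0.00955/0.00843)/(2πk) = 0.1247/(2π·47.0) = 4.224×10^-4 m·K/W
  R'_HDPE = ln(0.0131/0.00955)/(2πk) = 0.3161/(2π·0.551) = 0.09130 m·K/W
ΣR = 0.09172 m·K/W
ΔT = Q'·ΣR = 447 × 0.09172 = 41.00 K
Heat flows outward, so T_out = T_in − ΔT = 73.5 − 41.00 = 32.5 °C

T_out = 32.5 °C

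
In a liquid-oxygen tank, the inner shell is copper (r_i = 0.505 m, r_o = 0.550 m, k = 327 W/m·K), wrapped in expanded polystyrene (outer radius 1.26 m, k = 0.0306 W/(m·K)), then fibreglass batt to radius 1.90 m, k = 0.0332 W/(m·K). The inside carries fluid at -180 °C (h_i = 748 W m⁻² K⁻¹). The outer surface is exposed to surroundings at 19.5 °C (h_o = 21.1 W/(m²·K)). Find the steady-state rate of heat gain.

Series thermal resistances, inner to outer:
  R_conv,in = 1/(4πr²h) = 1/(4π·0.505²·748) = 4.172×10^-4 K/W
  R_copper = (1/0.505 − 1/0.550)/(4πk) = 0.1620/(4π·327) = 3.943×10^-5 K/W
  R_expanded polystyrene = (1/0.550 − 1/1.26)/(4πk) = 1.025/(4π·0.0306) = 2.664 K/W
  R_fibreglass batt = (1/1.26 − 1/1.90)/(4πk) = 0.2673/(4π·0.0332) = 0.6408 K/W
  R_conv,out = 1/(4πr²h) = 1/(4π·1.90²·21.1) = 0.001045 K/W
ΣR = 4.172×10^-4 + 3.943×10^-5 + 2.664 + 0.6408 + 0.001045 = 3.306 K/W
Q = ΔT/ΣR = (-180 °C − 19.5 °C)/3.306 = -60.3 W
(Negative Q ⇒ heat flows inward; heat gain = 60.3 W.)

Q = 60.3 W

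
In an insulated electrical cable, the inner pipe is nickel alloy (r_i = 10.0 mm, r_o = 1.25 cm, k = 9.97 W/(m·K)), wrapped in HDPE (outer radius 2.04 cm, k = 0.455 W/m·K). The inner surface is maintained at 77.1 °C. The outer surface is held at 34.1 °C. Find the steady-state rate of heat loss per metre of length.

Treat each layer as a resistance in series:
  R'_nickel alloy = ln(0.0125/0.0100)/(2πk) = 0.2231/(2π·9.97) = 0.003562 m·K/W
  R'_HDPE = ln(0.0204/0.0125)/(2πk) = 0.4898/(2π·0.455) = 0.1713 m·K/W
ΣR = 0.003562 + 0.1713 = 0.1749 m·K/W
Q' = ΔT/ΣR = (77.1 °C − 34.1 °C)/0.1749 = 246 W/m

Q' = 246 W/m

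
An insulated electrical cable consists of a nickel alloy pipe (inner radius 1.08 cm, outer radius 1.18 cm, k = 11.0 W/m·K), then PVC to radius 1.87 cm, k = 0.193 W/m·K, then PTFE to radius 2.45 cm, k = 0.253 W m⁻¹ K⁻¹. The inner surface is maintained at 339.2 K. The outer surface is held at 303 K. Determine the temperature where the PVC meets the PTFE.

Resistance network (inner→outer):
  R'_nickel alloy = ln(0.0118/0.0108)/(2πk) = 0.08855/(2π·11.0) = 0.001281 m·K/W
  R'_PVC = ln(0.0187/0.0118)/(2πk) = 0.4604/(2π·0.193) = 0.3797 m·K/W
  R'_PTFE = ln(0.0245/0.0187)/(2πk) = 0.2701/(2π·0.253) = 0.1699 m·K/W
ΣR = 0.001281 + 0.3797 + 0.1699 = 0.5509 m·K/W
Q' = ΔT/ΣR = (339.2 K − 303 K)/0.5509 = 65.71 W/m
From the inner boundary to the PVC/PTFE interface, ΣR_partial = 0.3810 m·K/W.
T_interface = T_in − Q'·ΣR_partial = 339.2 K − (65.71)(0.3810) = 314.2 K

T = 314.2 K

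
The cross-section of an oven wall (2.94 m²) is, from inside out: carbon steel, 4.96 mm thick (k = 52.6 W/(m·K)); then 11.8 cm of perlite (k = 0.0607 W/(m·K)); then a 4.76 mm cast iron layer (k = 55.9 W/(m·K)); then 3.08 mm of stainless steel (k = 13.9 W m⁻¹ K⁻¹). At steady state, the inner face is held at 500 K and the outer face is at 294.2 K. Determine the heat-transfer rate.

Q = 311 W

Series thermal resistances, inner to outer:
  R_carbon steel = L/(kA) = 0.00496/(52.6·2.94) = 3.207×10^-5 K/W
  R_perlite = L/(kA) = 0.118/(0.0607·2.94) = 0.6612 K/W
  R_cast iron = L/(kA) = 0.00476/(55.9·2.94) = 2.896×10^-5 K/W
  R_stainless steel = L/(kA) = 0.00308/(13.9·2.94) = 7.537×10^-5 K/W
ΣR = 3.207×10^-5 + 0.6612 + 2.896×10^-5 + 7.537×10^-5 = 0.6613 K/W
Q = ΔT/ΣR = (500 K − 294.2 K)/0.6613 = 311 W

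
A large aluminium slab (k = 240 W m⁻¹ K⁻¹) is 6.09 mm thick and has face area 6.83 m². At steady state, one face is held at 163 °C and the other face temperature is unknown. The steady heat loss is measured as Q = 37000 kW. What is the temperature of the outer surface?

T_out = 25.5 °C

Sum the resistances:
  R_aluminium = L/(kA) = 0.00609/(240·6.83) = 3.715×10^-6 K/W
ΣR = 3.715×10^-6 K/W
ΔT = Q·ΣR = 3.70×10^7 × 3.715×10^-6 = 137.5 K
Heat flows outward, so T_out = T_in − ΔT = 163 − 137.5 = 25.5 °C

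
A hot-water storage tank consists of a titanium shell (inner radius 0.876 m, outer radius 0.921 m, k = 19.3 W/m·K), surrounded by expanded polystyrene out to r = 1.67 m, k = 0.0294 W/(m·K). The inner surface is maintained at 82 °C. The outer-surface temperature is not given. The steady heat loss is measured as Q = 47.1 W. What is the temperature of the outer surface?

Sum the resistances:
  R_titanium = (1/0.876 − 1/0.921)/(4πk) = 0.05578/(4π·19.3) = 2.300×10^-4 K/W
  R_expanded polystyrene = (1/0.921 − 1/1.67)/(4πk) = 0.4870/(4π·0.0294) = 1.318 K/W
ΣR = 1.318 K/W
ΔT = Q·ΣR = 47.1 × 1.318 = 62.08 K
Heat flows outward, so T_out = T_in − ΔT = 82 − 62.08 = 19.9 °C

T_out = 19.9 °C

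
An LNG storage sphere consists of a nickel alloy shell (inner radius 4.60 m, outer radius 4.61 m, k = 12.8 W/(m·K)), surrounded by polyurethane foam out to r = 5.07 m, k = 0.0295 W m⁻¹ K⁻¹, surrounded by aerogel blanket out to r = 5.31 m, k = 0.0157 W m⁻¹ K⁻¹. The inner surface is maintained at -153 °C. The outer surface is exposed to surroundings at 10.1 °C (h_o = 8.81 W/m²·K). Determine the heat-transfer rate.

Resistance network (inner→outer):
  R_nickel alloy = (1/4.60 − 1/4.61)/(4πk) = 4.716×10^-4/(4π·12.8) = 2.932×10^-6 K/W
  R_polyurethane foam = (1/4.61 − 1/5.07)/(4πk) = 0.01968/(4π·0.0295) = 0.05309 K/W
  R_aerogel blanket = (1/5.07 − 1/5.31)/(4πk) = 0.008915/(4π·0.0157) = 0.04519 K/W
  R_conv,out = 1/(4πr²h) = 1/(4π·5.31²·8.81) = 3.204×10^-4 K/W
ΣR = 2.932×10^-6 + 0.05309 + 0.04519 + 3.204×10^-4 = 0.09860 K/W
Q = ΔT/ΣR = (-153 °C − 10.1 °C)/0.09860 = -1650 W
(Negative Q ⇒ heat flows inward; heat gain = 1650 W.)

Q = 1650 W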